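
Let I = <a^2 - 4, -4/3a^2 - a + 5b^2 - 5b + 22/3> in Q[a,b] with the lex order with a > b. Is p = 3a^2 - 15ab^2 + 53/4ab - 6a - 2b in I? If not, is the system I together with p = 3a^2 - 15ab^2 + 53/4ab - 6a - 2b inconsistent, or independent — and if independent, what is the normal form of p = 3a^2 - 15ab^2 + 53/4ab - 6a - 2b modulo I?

3a^2 - 15ab^2 + 53/4ab - 6a - 2b is independent of I; its normal form modulo I is -35/4b^3 + 35/4b^2 - 11/2b.

First compute the reduced Gröbner basis of I by Buchberger's algorithm.
f_1 = a^2 - 4, LT = a^2.
f_2 = -4/3a^2 - a + 5b^2 - 5b + 22/3, LT = a^2.

S(f_1,f_2): lcm = a^2. S = -3/4a + 15/4b^2 - 15/4b + 3/2.
  leading term a: no divisor's leading term divides it; move -3/4a to the remainder.
  leading term b^2: no divisor's leading term divides it; move 15/4b^2 to the remainder.
  leading term b: no divisor's leading term divides it; move -15/4b to the remainder.
  leading term 1: no divisor's leading term divides it; move 3/2 to the remainder.
  remainder -3/4a + 15/4b^2 - 15/4b + 3/2 ≠ 0; add h_3 = -3/4a + 15/4b^2 - 15/4b + 3/2 to the basis.

S(f_1,h_3): lcm = a^2. S = 5ab^2 - 5ab + 2a - 4.
  leading term ab^2: subtract (-20/3b^2)·h_3 from 5ab^2 - 5ab + 2a - 4 → -5ab + 2a + 25b^4 - 25b^3 + 10b^2 - 4
  leading term ab: subtract (20/3b)·h_3 from -5ab + 2a + 25b^4 - 25b^3 + 10b^2 - 4 → 2a + 25b^4 - 50b^3 + 35b^2 - 10b - 4
  leading term a: subtract (-8/3)·h_3 from 2a + 25b^4 - 50b^3 + 35b^2 - 10b - 4 → 25b^4 - 50b^3 + 45b^2 - 20b
  leading term b^4: no divisor's leading term divides it; move 25b^4 to the remainder.
  leading term b^3: no divisor's leading term divides it; move -50b^3 to the remainder.
  leading term b^2: no divisor's leading term divides it; move 45b^2 to the remainder.
  leading term b: no divisor's leading term divides it; move -20b to the remainder.
  remainder 25b^4 - 50b^3 + 45b^2 - 20b ≠ 0; add h_4 = 25b^4 - 50b^3 + 45b^2 - 20b to the basis.

The other S-polynomials (S(f_2,h_3), S(f_1,h_4), S(f_2,h_4), S(h_3,h_4)) all reduce to 0 modulo the current basis, so we have a Gröbner basis.
Inter-reduce: drop elements whose leading term is divisible by another's, tail-reduce, and make monic.
Reduced Gröbner basis: {a - 5b^2 + 5b - 2, b^4 - 2b^3 + 9/5b^2 - 4/5b}.
Label its elements g_1 = a - 5b^2 + 5b - 2, g_2 = b^4 - 2b^3 + 9/5b^2 - 4/5b.

Reduce p = 3a^2 - 15ab^2 + 53/4ab - 6a - 2b modulo G:
  leading term a^2: subtract (3a)·g_1 from 3a^2 - 15ab^2 + 53/4ab - 6a - 2b → -7/4ab - 2b
  leading term ab: subtract (-7/4b)·g_1 from -7/4ab - 2b → -35/4b^3 + 35/4b^2 - 11/2b
  leading term b^3: no divisor's leading term divides it; move -35/4b^3 to the remainder.
  leading term b^2: no divisor's leading term divides it; move 35/4b^2 to the remainder.
  leading term b: no divisor's leading term divides it; move -11/2b to the remainder.
  normal form = -35/4b^3 + 35/4b^2 - 11/2b.
The normal form is nonzero, so p ∉ I. Since p minus its normal form lies in I, I + (p) = I + (r) where r = -35/4b^3 + 35/4b^2 - 11/2b; decide whether this ideal is the whole ring.
Run Buchberger on G together with r (pairs among the g_i already reduce to 0 since G is a Gröbner basis):
g_1 = a - 5b^2 + 5b - 2, LT = a.
g_2 = b^4 - 2b^3 + 9/5b^2 - 4/5b, LT = b^4.
r = -35/4b^3 + 35/4b^2 - 11/2b, LT = b^3.

S(g_2,r): lcm = b^4. S = -b^3 + 41/35b^2 - 4/5b.
  leading term b^3: subtract (4/35)·r from -b^3 + 41/35b^2 - 4/5b → 6/35b^2 - 6/35b
  leading term b^2: no divisor's leading term divides it; move 6/35b^2 to the remainder.
  leading term b: no divisor's leading term divides it; move -6/35b to the remainder.
  remainder 6/35b^2 - 6/35b ≠ 0; add m_4 = 6/35b^2 - 6/35b to the basis.

S(g_2,m_4): lcm = b^4. S = -b^3 + 9/5b^2 - 4/5b.
  leading term b^3: subtract (4/35)·r from -b^3 + 9/5b^2 - 4/5b → 4/5b^2 - 6/35b
  leading term b^2: subtract (14/3)·m_4 from 4/5b^2 - 6/35b → 22/35b
  leading term b: no divisor's leading term divides it; move 22/35b to the remainder.
  remainder 22/35b ≠ 0; add m_5 = 22/35b to the basis.

The other S-polynomials (S(g_1,g_2), S(g_1,r), S(g_1,m_4), S(r,m_4), S(g_1,m_5), S(g_2,m_5), S(r,m_5), S(m_4,m_5)) all reduce to 0 modulo the current basis, so we have a Gröbner basis.
Inter-reduce: drop elements whose leading term is divisible by another's, tail-reduce, and make monic.
Reduced Gröbner basis: {a - 2, b}.
The reduced Gröbner basis of I + (p) is {a - 2, b} ≠ {1}, a proper ideal, so the enlarged system stays consistent: p is independent of I, with normal form -35/4b^3 + 35/4b^2 - 11/2b.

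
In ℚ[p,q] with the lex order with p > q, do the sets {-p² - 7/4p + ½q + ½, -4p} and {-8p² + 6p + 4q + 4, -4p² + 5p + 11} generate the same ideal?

Two ideals are equal iff their reduced Gröbner bases coincide (the reduced basis is unique for a fixed ordering).
Buchberger on the first generating set:
f_1 = -p² - 7/4p + ½q + ½, LT = p².
f_2 = -4p, LT = p.

S(f_1,f_2): lcm = p². S = 7/4p - ½q - ½.
  leading term p: subtract (-7/16)·f_2 from 7/4p - ½q - ½ → -½q - ½
  leading term q: no divisor's leading term divides it; move -½q to the remainder.
  leading term 1: no divisor's leading term divides it; move -½ to the remainder.
  remainder -½q - ½ ≠ 0; add g_3 = -½q - ½ to the basis.

S(f_1,g_3): leading monomials are coprime, so the S-polynomial reduces to 0 (Buchberger's first criterion).
S(f_2,g_3): leading monomials are coprime, so the S-polynomial reduces to 0 (Buchberger's first criterion).
Every S-polynomial of the final basis reduces to 0, so we have a Gröbner basis.
Inter-reduce: drop elements whose leading term is divisible by another's, tail-reduce, and make monic.
Reduced Gröbner basis: {p, q + 1}.

Buchberger on the second generating set:
h_1 = -8p² + 6p + 4q + 4, LT = p².
h_2 = -4p² + 5p + 11, LT = p².

S(h_1,h_2): lcm = p². S = ½p - ½q + 9/4.
  leading term p: no divisor's leading term divides it; move ½p to the remainder.
  leading term q: no divisor's leading term divides it; move -½q to the remainder.
  leading term 1: no divisor's leading term divides it; move 9/4 to the remainder.
  remainder ½p - ½q + 9/4 ≠ 0; add k_3 = ½p - ½q + 9/4 to the basis.

S(h_1,k_3): lcm = p². S = pq - 21/4p - ½q - ½.
  leading term pq: subtract (2q)·k_3 from pq - 21/4p - ½q - ½ → -21/4p + q² - 5q - ½
  leading term p: subtract (-21/2)·k_3 from -21/4p + q² - 5q - ½ → q² - 41/4q + 185/8
  leading term q²: no divisor's leading term divides it; move q² to the remainder.
  leading term q: no divisor's leading term divides it; move -41/4q to the remainder.
  leading term 1: no divisor's leading term divides it; move 185/8 to the remainder.
  remainder q² - 41/4q + 185/8 ≠ 0; add k_4 = q² - 41/4q + 185/8 to the basis.

S(h_2,k_3): lcm = p². S = pq - 23/4p - 11/4.
  leading term pq: subtract (2q)·k_3 from pq - 23/4p - 11/4 → -23/4p + q² - 9/2q - 11/4
  leading term p: subtract (-23/2)·k_3 from -23/4p + q² - 9/2q - 11/4 → q² - 41/4q + 185/8
  leading term q²: subtract (1)·k_4 from q² - 41/4q + 185/8 → 0
  remainder 0.

S(h_1,k_4): leading monomials are coprime, so the S-polynomial reduces to 0 (Buchberger's first criterion).
S(h_2,k_4): leading monomials are coprime, so the S-polynomial reduces to 0 (Buchberger's first criterion).
S(k_3,k_4): leading monomials are coprime, so the S-polynomial reduces to 0 (Buchberger's first criterion).
Every S-polynomial of the final basis reduces to 0, so we have a Gröbner basis.
Inter-reduce: drop elements whose leading term is divisible by another's, tail-reduce, and make monic.
Reduced Gröbner basis: {p - q + 9/2, q² - 41/4q + 185/8}.

The bases are distinct; the ideals are different.
The choice of monomial ordering does not affect the verdict — as long as both bases are computed under the same ordering, their equality decides ideal equality.

No, the ideals differ.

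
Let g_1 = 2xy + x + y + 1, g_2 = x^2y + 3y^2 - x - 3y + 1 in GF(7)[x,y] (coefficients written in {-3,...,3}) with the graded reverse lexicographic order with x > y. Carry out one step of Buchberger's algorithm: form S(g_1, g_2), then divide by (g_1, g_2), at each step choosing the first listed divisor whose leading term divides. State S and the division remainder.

S(g_1, g_2) = -3x^2 - 3xy - 3y^2 - 2x + 3y - 1; remainder on division = -3x^2 - 3y^2 + 3x + y - 3.

lcm(LM(g_1), LM(g_2)) = x^2y.
S = (lcm/LT(g_1))·g_1 − (lcm/LT(g_2))·g_2 = -3x^2 - 3xy - 3y^2 - 2x + 3y - 1.
Reduce S modulo (g_1, g_2) in that order:
  leading term x^2: no divisor's leading term divides it; move -3x^2 to the remainder.
  leading term xy: subtract (2)·g_1 from -3xy - 3y^2 - 2x + 3y - 1 → -3y^2 + 3x + y - 3
  leading term y^2: no divisor's leading term divides it; move -3y^2 to the remainder.
  leading term x: no divisor's leading term divides it; move 3x to the remainder.
  leading term y: no divisor's leading term divides it; move y to the remainder.
  leading term 1: no divisor's leading term divides it; move -3 to the remainder.
The remainder -3x^2 - 3y^2 + 3x + y - 3 is nonzero, so it would be added as the next basis element.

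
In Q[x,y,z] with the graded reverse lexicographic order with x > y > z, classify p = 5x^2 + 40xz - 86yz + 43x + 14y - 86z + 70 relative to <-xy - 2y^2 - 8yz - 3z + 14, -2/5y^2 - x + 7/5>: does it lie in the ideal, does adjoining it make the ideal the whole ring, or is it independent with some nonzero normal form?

First compute the reduced Gröbner basis of I by Buchberger's algorithm.
f_1 = -xy - 2y^2 - 8yz - 3z + 14, LT = xy.
f_2 = -2/5y^2 - x + 7/5, LT = y^2.

S(f_1,f_2): lcm = xy^2. S = 2y^3 + 8y^2z - 5/2x^2 + 3yz + 7/2x - 14y.
  leading term y^3: subtract (-5y)·f_2 from 2y^3 + 8y^2z - 5/2x^2 + 3yz + 7/2x - 14y → 8y^2z - 5/2x^2 - 5xy + 3yz + 7/2x - 7y
  leading term y^2z: subtract (-20z)·f_2 from 8y^2z - 5/2x^2 - 5xy + 3yz + 7/2x - 7y → -5/2x^2 - 5xy - 20xz + 3yz + 7/2x - 7y + 28z
  leading term x^2: no divisor's leading term divides it; move -5/2x^2 to the remainder.
  leading term xy: subtract (5)·f_1 from -5xy - 20xz + 3yz + 7/2x - 7y + 28z → 10y^2 - 20xz + 43yz + 7/2x - 7y + 43z - 70
  leading term y^2: subtract (-25)·f_2 from 10y^2 - 20xz + 43yz + 7/2x - 7y + 43z - 70 → -20xz + 43yz - 43/2x - 7y + 43z - 35
  leading term xz: no divisor's leading term divides it; move -20xz to the remainder.
  leading term yz: no divisor's leading term divides it; move 43yz to the remainder.
  leading term x: no divisor's leading term divides it; move -43/2x to the remainder.
  leading term y: no divisor's leading term divides it; move -7y to the remainder.
  leading term z: no divisor's leading term divides it; move 43z to the remainder.
  leading term 1: no divisor's leading term divides it; move -35 to the remainder.
  remainder -5/2x^2 - 20xz + 43yz - 43/2x - 7y + 43z - 35 ≠ 0; add h_3 = -5/2x^2 - 20xz + 43yz - 43/2x - 7y + 43z - 35 to the basis.

The other S-polynomials (S(f_1,h_3), S(f_2,h_3)) all reduce to 0 modulo the current basis, so we have a Gröbner basis.
Inter-reduce: drop elements whose leading term is divisible by another's, tail-reduce, and make monic.
Reduced Gröbner basis: {x^2 + 8xz - 86/5yz + 43/5x + 14/5y - 86/5z + 14, xy + 8yz - 5x + 3z - 7, y^2 + 5/2x - 7/2}.
Label its elements g_1 = x^2 + 8xz - 86/5yz + 43/5x + 14/5y - 86/5z + 14, g_2 = xy + 8yz - 5x + 3z - 7, g_3 = y^2 + 5/2x - 7/2.

Reduce p = 5x^2 + 40xz - 86yz + 43x + 14y - 86z + 70 modulo G:
  leading term x^2: subtract (5)·g_1 from 5x^2 + 40xz - 86yz + 43x + 14y - 86z + 70 → 0
  normal form = 0.
Since the normal form is 0, p ∈ I.

The remainder on division by a Gröbner basis is unique — it is the normal form.

5x^2 + 40xz - 86yz + 43x + 14y - 86z + 70 lies in I (it reduces to 0).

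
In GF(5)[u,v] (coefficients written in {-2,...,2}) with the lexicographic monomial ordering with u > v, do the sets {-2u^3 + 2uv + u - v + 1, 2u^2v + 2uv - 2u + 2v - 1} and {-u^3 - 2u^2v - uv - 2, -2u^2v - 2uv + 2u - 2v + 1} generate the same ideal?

For a fixed monomial order, each ideal has a unique reduced Gröbner basis; comparing bases decides equality.
Buchberger on the first generating set:
f_1 = -2u^3 + 2uv + u - v + 1, LT = u^3.
f_2 = 2u^2v + 2uv - 2u + 2v - 1, LT = u^2v.

S(f_1,f_2): lcm = u^3v. S = -u^2v + u^2 - uv^2 + uv - 2u - 2v^2 + 2v.
  reduce S modulo (f_1, f_2):
  remainder u^2 - uv^2 + 2uv + 2u - 2v^2 - 2v + 2 ≠ 0; add g_3 = u^2 - uv^2 + 2uv + 2u - 2v^2 - 2v + 2 to the basis.

S(f_1,g_3): lcm = u^3. S = u^2v^2 - 2u^2v - 2u^2 + 2uv^2 + uv - 2v + 2.
  reduce S modulo (f_1, f_2, g_3):
  remainder -uv^2 - 2uv + 2u - v ≠ 0; add g_4 = -uv^2 - 2uv + 2u - v to the basis.

S(f_2,g_3): lcm = u^2v. S = uv^3 - 2uv^2 - uv - u + 2v^3 + 2v^2 - v + 2.
  reduce S modulo (f_1, f_2, g_3, g_4):
  remainder -uv + u + 2v^3 + v^2 - 2v + 2 ≠ 0; add g_5 = -uv + u + 2v^3 + v^2 - 2v + 2 to the basis.

S(g_3,g_4): lcm = u^2v^2. S = -2u^2v + 2u^2 - uv^4 + 2uv^3 + 2uv^2 - uv - 2v^4 - 2v^3 + 2v^2.
  reduce S modulo (f_1, f_2, g_3, g_4, g_5):
  remainder -u - 2v^4 - 2v^3 - v^2 - 2v - 1 ≠ 0; add g_6 = -u - 2v^4 - 2v^3 - v^2 - 2v - 1 to the basis.

S(g_4,g_6): lcm = uv^2. S = 2uv - 2u - 2v^6 - 2v^5 - v^4 - 2v^3 - v^2 + v.
  reduce S modulo (f_1, f_2, g_3, g_4, g_5, g_6):
  remainder -2v^6 - 2v^5 - v^4 + 2v^3 + v^2 + 2v - 1 ≠ 0; add g_7 = -2v^6 - 2v^5 - v^4 + 2v^3 + v^2 + 2v - 1 to the basis.

S(g_5,g_6): lcm = uv. S = -u - 2v^5 - 2v^4 + 2v^3 + 2v^2 + v - 2.
  reduce S modulo (f_1, f_2, g_3, g_4, g_5, g_6, g_7):
  remainder -2v^5 - v^3 - 2v^2 - 2v - 1 ≠ 0; add g_8 = -2v^5 - v^3 - 2v^2 - 2v - 1 to the basis.

The other S-polynomials (S(f_1,g_4), S(f_2,g_4), S(f_1,g_5), S(f_2,g_5), S(g_3,g_5), S(g_4,g_5), S(f_1,g_6), S(f_2,g_6), S(g_3,g_6), S(f_1,g_7), S(f_2,g_7), S(g_3,g_7), S(g_4,g_7), S(g_5,g_7), S(g_6,g_7), S(f_1,g_8), S(f_2,g_8), S(g_3,g_8), S(g_4,g_8), S(g_5,g_8), S(g_6,g_8), S(g_7,g_8)) all reduce to 0 modulo the current basis, so we have a Gröbner basis.
Inter-reduce: drop elements whose leading term is divisible by another's, tail-reduce, and make monic.
Reduced Gröbner basis: {u + 2v^4 + 2v^3 + v^2 + 2v + 1, v^5 - 2v^3 + v^2 + v - 2}.

Buchberger on the second generating set:
h_1 = -u^3 - 2u^2v - uv - 2, LT = u^3.
h_2 = -2u^2v - 2uv + 2u - 2v + 1, LT = u^2v.

S(h_1,h_2): lcm = u^3v. S = 2u^2v^2 - u^2v + u^2 + uv^2 - uv - 2u + 2v.
  reduce S modulo (h_1, h_2):
  remainder u^2 - uv^2 + 2uv + 2u - 2v^2 - v + 2 ≠ 0; add k_3 = u^2 - uv^2 + 2uv + 2u - 2v^2 - v + 2 to the basis.

S(h_1,k_3): lcm = u^3. S = u^2v^2 - 2u^2 + 2uv^2 + 2uv - 2u + 2.
  reduce S modulo (h_1, h_2, k_3):
  remainder -uv^2 + 2uv + 2u + v + 1 ≠ 0; add k_4 = -uv^2 + 2uv + 2u + v + 1 to the basis.

S(h_2,k_3): lcm = u^2v. S = uv^3 - 2uv^2 - uv - u + 2v^3 + v^2 - v + 2.
  reduce S modulo (h_1, h_2, k_3, k_4):
  remainder uv - u + 2v^3 + 2v^2 + 2 ≠ 0; add k_5 = uv - u + 2v^3 + 2v^2 + 2 to the basis.

S(k_3,k_4): lcm = u^2v^2. S = 2u^2v + 2u^2 - uv^4 + 2uv^3 + 2uv^2 + uv + u - 2v^4 - v^3 + 2v^2.
  reduce S modulo (h_1, h_2, k_3, k_4, k_5):
  remainder 2u - 2v^4 + 2v^2 + 2v + 1 ≠ 0; add k_6 = 2u - 2v^4 + 2v^2 + 2v + 1 to the basis.

S(k_4,k_6): lcm = uv^2. S = -2uv - 2u + v^6 - v^4 - v^3 + 2v^2 - v - 1.
  reduce S modulo (h_1, h_2, k_3, k_4, k_5, k_6):
  remainder v^6 - 2v^3 - 2v ≠ 0; add k_7 = v^6 - 2v^3 - 2v to the basis.

S(k_5,k_6): lcm = uv. S = -u + v^5 + v^3 + v^2 + 2v + 2.
  reduce S modulo (h_1, h_2, k_3, k_4, k_5, k_6, k_7):
  remainder v^5 - v^4 + v^3 + 2v^2 - 2v ≠ 0; add k_8 = v^5 - v^4 + v^3 + 2v^2 - 2v to the basis.

The other S-polynomials (S(h_1,k_4), S(h_2,k_4), S(h_1,k_5), S(h_2,k_5), S(k_3,k_5), S(k_4,k_5), S(h_1,k_6), S(h_2,k_6), S(k_3,k_6), S(h_1,k_7), S(h_2,k_7), S(k_3,k_7), S(k_4,k_7), S(k_5,k_7), S(k_6,k_7), S(h_1,k_8), S(h_2,k_8), S(k_3,k_8), S(k_4,k_8), S(k_5,k_8), S(k_6,k_8), S(k_7,k_8)) all reduce to 0 modulo the current basis, so we have a Gröbner basis.
Inter-reduce: drop elements whose leading term is divisible by another's, tail-reduce, and make monic.
Reduced Gröbner basis: {u - v^4 + v^2 + v - 2, v^5 - v^4 + v^3 + 2v^2 - 2v}.

The bases are distinct; the ideals are different.

No, the ideals differ.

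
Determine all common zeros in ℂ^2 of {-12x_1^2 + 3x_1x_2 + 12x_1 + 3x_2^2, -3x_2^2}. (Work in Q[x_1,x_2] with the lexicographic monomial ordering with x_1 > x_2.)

{(0, 0), (1, 0)}

Compute a lex Gröbner basis by Buchberger's algorithm.
f_1 = -12x_1^2 + 3x_1x_2 + 12x_1 + 3x_2^2, LT = x_1^2.
f_2 = -3x_2^2, LT = x_2^2.

The S-polynomials (S(f_1,f_2)) all reduce to 0 modulo the current basis, so we have a Gröbner basis.
Inter-reduce: drop elements whose leading term is divisible by another's, tail-reduce, and make monic.
Reduced Gröbner basis: {x_1^2 - 1/4x_1x_2 - x_1, x_2^2}.

Since the basis is lex-ordered, x_2^2 is univariate in x_2. Its roots are {0}. Back-substituting each root into the other basis elements fixes the other coordinates.
  x_2 = 0: the earlier basis element becomes x_1^2 - x_1 = 0, giving x_1 = 0, 1 — points (0, 0), (1, 0).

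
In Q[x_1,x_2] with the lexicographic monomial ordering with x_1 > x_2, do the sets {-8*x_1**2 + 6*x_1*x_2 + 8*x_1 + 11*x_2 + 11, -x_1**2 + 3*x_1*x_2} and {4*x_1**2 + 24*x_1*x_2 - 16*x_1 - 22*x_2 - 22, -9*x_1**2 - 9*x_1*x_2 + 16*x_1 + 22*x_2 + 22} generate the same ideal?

Two ideals are equal iff their reduced Gröbner bases coincide (the reduced basis is unique for a fixed ordering).
Buchberger on the first generating set:
f_1 = -8*x_1**2 + 6*x_1*x_2 + 8*x_1 + 11*x_2 + 11, LT = x_1**2.
f_2 = -x_1**2 + 3*x_1*x_2, LT = x_1**2.

S(f_1,f_2): lcm = x_1**2. S = 9/4*x_1*x_2 - x_1 - 11/8*x_2 - 11/8.
  leading term x_1*x_2: no divisor's leading term divides it; move 9/4*x_1*x_2 to the remainder.
  leading term x_1: no divisor's leading term divides it; move -x_1 to the remainder.
  leading term x_2: no divisor's leading term divides it; move -11/8*x_2 to the remainder.
  leading term 1: no divisor's leading term divides it; move -11/8 to the remainder.
  remainder 9/4*x_1*x_2 - x_1 - 11/8*x_2 - 11/8 ≠ 0; add g_3 = 9/4*x_1*x_2 - x_1 - 11/8*x_2 - 11/8 to the basis.

S(f_1,g_3): lcm = x_1**2*x_2. S = 4/9*x_1**2 - 3/4*x_1*x_2**2 - 7/18*x_1*x_2 + 11/18*x_1 - 11/8*x_2**2 - 11/8*x_2.
  leading term x_1**2: subtract (-1/18)·f_1 from 4/9*x_1**2 - 3/4*x_1*x_2**2 - 7/18*x_1*x_2 + 11/18*x_1 - 11/8*x_2**2 - 11/8*x_2 → -3/4*x_1*x_2**2 - 1/18*x_1*x_2 + 19/18*x_1 - 11/8*x_2**2 - 55/72*x_2 + 11/18
  leading term x_1*x_2**2: subtract (-1/3*x_2)·g_3 from -3/4*x_1*x_2**2 - 1/18*x_1*x_2 + 19/18*x_1 - 11/8*x_2**2 - 55/72*x_2 + 11/18 → -7/18*x_1*x_2 + 19/18*x_1 - 11/6*x_2**2 - 11/9*x_2 + 11/18
  leading term x_1*x_2: subtract (-14/81)·g_3 from -7/18*x_1*x_2 + 19/18*x_1 - 11/6*x_2**2 - 11/9*x_2 + 11/18 → 143/162*x_1 - 11/6*x_2**2 - 473/324*x_2 + 121/324
  leading term x_1: no divisor's leading term divides it; move 143/162*x_1 to the remainder.
  leading term x_2**2: no divisor's leading term divides it; move -11/6*x_2**2 to the remainder.
  leading term x_2: no divisor's leading term divides it; move -473/324*x_2 to the remainder.
  leading term 1: no divisor's leading term divides it; move 121/324 to the remainder.
  remainder 143/162*x_1 - 11/6*x_2**2 - 473/324*x_2 + 121/324 ≠ 0; add g_4 = 143/162*x_1 - 11/6*x_2**2 - 473/324*x_2 + 121/324 to the basis.

S(g_3,g_4): lcm = x_1*x_2. S = -4/9*x_1 + 27/13*x_2**3 + 43/26*x_2**2 - 121/117*x_2 - 11/18.
  leading term x_1: subtract (-72/143)·g_4 from -4/9*x_1 + 27/13*x_2**3 + 43/26*x_2**2 - 121/117*x_2 - 11/18 → 27/13*x_2**3 + 19/26*x_2**2 - 23/13*x_2 - 11/26
  leading term x_2**3: no divisor's leading term divides it; move 27/13*x_2**3 to the remainder.
  leading term x_2**2: no divisor's leading term divides it; move 19/26*x_2**2 to the remainder.
  leading term x_2: no divisor's leading term divides it; move -23/13*x_2 to the remainder.
  leading term 1: no divisor's leading term divides it; move -11/26 to the remainder.
  remainder 27/13*x_2**3 + 19/26*x_2**2 - 23/13*x_2 - 11/26 ≠ 0; add g_5 = 27/13*x_2**3 + 19/26*x_2**2 - 23/13*x_2 - 11/26 to the basis.

The other S-polynomials (S(f_2,g_3), S(f_1,g_4), S(f_2,g_4), S(f_1,g_5), S(f_2,g_5), S(g_3,g_5), S(g_4,g_5)) all reduce to 0 modulo the current basis, so we have a Gröbner basis.
Inter-reduce: drop elements whose leading term is divisible by another's, tail-reduce, and make monic.
Reduced Gröbner basis: {x_1 - 27/13*x_2**2 - 43/26*x_2 + 11/26, x_2**3 + 19/54*x_2**2 - 23/27*x_2 - 11/54}.

Buchberger on the second generating set:
h_1 = 4*x_1**2 + 24*x_1*x_2 - 16*x_1 - 22*x_2 - 22, LT = x_1**2.
h_2 = -9*x_1**2 - 9*x_1*x_2 + 16*x_1 + 22*x_2 + 22, LT = x_1**2.

S(h_1,h_2): lcm = x_1**2. S = 5*x_1*x_2 - 20/9*x_1 - 55/18*x_2 - 55/18.
  leading term x_1*x_2: no divisor's leading term divides it; move 5*x_1*x_2 to the remainder.
  leading term x_1: no divisor's leading term divides it; move -20/9*x_1 to the remainder.
  leading term x_2: no divisor's leading term divides it; move -55/18*x_2 to the remainder.
  leading term 1: no divisor's leading term divides it; move -55/18 to the remainder.
  remainder 5*x_1*x_2 - 20/9*x_1 - 55/18*x_2 - 55/18 ≠ 0; add k_3 = 5*x_1*x_2 - 20/9*x_1 - 55/18*x_2 - 55/18 to the basis.

S(h_1,k_3): lcm = x_1**2*x_2. S = 4/9*x_1**2 + 6*x_1*x_2**2 - 61/18*x_1*x_2 + 11/18*x_1 - 11/2*x_2**2 - 11/2*x_2.
  leading term x_1**2: subtract (1/9)·h_1 from 4/9*x_1**2 + 6*x_1*x_2**2 - 61/18*x_1*x_2 + 11/18*x_1 - 11/2*x_2**2 - 11/2*x_2 → 6*x_1*x_2**2 - 109/18*x_1*x_2 + 43/18*x_1 - 11/2*x_2**2 - 55/18*x_2 + 22/9
  leading term x_1*x_2**2: subtract (6/5*x_2)·k_3 from 6*x_1*x_2**2 - 109/18*x_1*x_2 + 43/18*x_1 - 11/2*x_2**2 - 55/18*x_2 + 22/9 → -61/18*x_1*x_2 + 43/18*x_1 - 11/6*x_2**2 + 11/18*x_2 + 22/9
  leading term x_1*x_2: subtract (-61/90)·k_3 from -61/18*x_1*x_2 + 43/18*x_1 - 11/6*x_2**2 + 11/18*x_2 + 22/9 → 143/162*x_1 - 11/6*x_2**2 - 473/324*x_2 + 121/324
  leading term x_1: no divisor's leading term divides it; move 143/162*x_1 to the remainder.
  leading term x_2**2: no divisor's leading term divides it; move -11/6*x_2**2 to the remainder.
  leading term x_2: no divisor's leading term divides it; move -473/324*x_2 to the remainder.
  leading term 1: no divisor's leading term divides it; move 121/324 to the remainder.
  remainder 143/162*x_1 - 11/6*x_2**2 - 473/324*x_2 + 121/324 ≠ 0; add k_4 = 143/162*x_1 - 11/6*x_2**2 - 473/324*x_2 + 121/324 to the basis.

S(k_3,k_4): lcm = x_1*x_2. S = -4/9*x_1 + 27/13*x_2**3 + 43/26*x_2**2 - 121/117*x_2 - 11/18.
  leading term x_1: subtract (-72/143)·k_4 from -4/9*x_1 + 27/13*x_2**3 + 43/26*x_2**2 - 121/117*x_2 - 11/18 → 27/13*x_2**3 + 19/26*x_2**2 - 23/13*x_2 - 11/26
  leading term x_2**3: no divisor's leading term divides it; move 27/13*x_2**3 to the remainder.
  leading term x_2**2: no divisor's leading term divides it; move 19/26*x_2**2 to the remainder.
  leading term x_2: no divisor's leading term divides it; move -23/13*x_2 to the remainder.
  leading term 1: no divisor's leading term divides it; move -11/26 to the remainder.
  remainder 27/13*x_2**3 + 19/26*x_2**2 - 23/13*x_2 - 11/26 ≠ 0; add k_5 = 27/13*x_2**3 + 19/26*x_2**2 - 23/13*x_2 - 11/26 to the basis.

The other S-polynomials (S(h_2,k_3), S(h_1,k_4), S(h_2,k_4), S(h_1,k_5), S(h_2,k_5), S(k_3,k_5), S(k_4,k_5)) all reduce to 0 modulo the current basis, so we have a Gröbner basis.
Inter-reduce: drop elements whose leading term is divisible by another's, tail-reduce, and make monic.
Reduced Gröbner basis: {x_1 - 27/13*x_2**2 - 43/26*x_2 + 11/26, x_2**3 + 19/54*x_2**2 - 23/27*x_2 - 11/54}.

Same reduced basis, so the two generating sets span the same ideal.
The same test decides containment: I ⊆ J iff every generator of I reduces to 0 modulo a Gröbner basis of J.

Yes, the ideals are equal.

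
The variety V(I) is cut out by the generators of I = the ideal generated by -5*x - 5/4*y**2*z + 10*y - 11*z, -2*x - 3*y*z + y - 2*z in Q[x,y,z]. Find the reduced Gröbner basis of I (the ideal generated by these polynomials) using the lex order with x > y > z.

G = {x + 3/2*y*z - 1/2*y + z, y**2*z - 6*y*z - 6*y + 24/5*z}

f_1 = -5*x - 5/4*y**2*z + 10*y - 11*z, LT = x.
f_2 = -2*x - 3*y*z + y - 2*z, LT = x.

S(f_1,f_2): lcm = x. S = 1/4*y**2*z - 3/2*y*z - 3/2*y + 6/5*z.
  leading term y**2*z: no divisor's leading term divides it; move 1/4*y**2*z to the remainder.
  leading term y*z: no divisor's leading term divides it; move -3/2*y*z to the remainder.
  leading term y: no divisor's leading term divides it; move -3/2*y to the remainder.
  leading term z: no divisor's leading term divides it; move 6/5*z to the remainder.
  remainder 1/4*y**2*z - 3/2*y*z - 3/2*y + 6/5*z ≠ 0; add g_3 = 1/4*y**2*z - 3/2*y*z - 3/2*y + 6/5*z to the basis.

S(f_1,g_3): leading monomials are coprime, so the S-polynomial reduces to 0 (Buchberger's first criterion).
S(f_2,g_3): leading monomials are coprime, so the S-polynomial reduces to 0 (Buchberger's first criterion).
Every S-polynomial of the final basis reduces to 0, so we have a Gröbner basis.
Inter-reduce: drop elements whose leading term is divisible by another's, tail-reduce, and make monic.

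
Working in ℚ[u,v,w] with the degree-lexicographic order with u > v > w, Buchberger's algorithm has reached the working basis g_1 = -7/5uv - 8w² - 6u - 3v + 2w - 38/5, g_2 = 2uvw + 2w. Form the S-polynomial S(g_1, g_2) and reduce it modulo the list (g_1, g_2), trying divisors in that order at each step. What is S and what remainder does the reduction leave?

S(g_1, g_2) = 40/7w³ + 30/7uw + 15/7vw - 10/7w² + 31/7w; remainder on division = 40/7w³ + 30/7uw + 15/7vw - 10/7w² + 31/7w.

lcm(LM(g_1), LM(g_2)) = uvw.
S = (lcm/LT(g_1))·g_1 − (lcm/LT(g_2))·g_2 = 40/7w³ + 30/7uw + 15/7vw - 10/7w² + 31/7w.
Reduce S modulo (g_1, g_2) in that order:
  leading term w³: no divisor's leading term divides it; move 40/7w³ to the remainder.
  leading term uw: no divisor's leading term divides it; move 30/7uw to the remainder.
  leading term vw: no divisor's leading term divides it; move 15/7vw to the remainder.
  leading term w²: no divisor's leading term divides it; move -10/7w² to the remainder.
  leading term w: no divisor's leading term divides it; move 31/7w to the remainder.
The remainder 40/7w³ + 30/7uw + 15/7vw - 10/7w² + 31/7w is nonzero, so it would be added as the next basis element.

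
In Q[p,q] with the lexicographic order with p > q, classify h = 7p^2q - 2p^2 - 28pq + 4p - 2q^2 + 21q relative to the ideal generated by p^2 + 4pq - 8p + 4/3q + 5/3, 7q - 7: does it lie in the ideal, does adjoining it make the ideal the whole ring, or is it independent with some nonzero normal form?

7p^2q - 2p^2 - 28pq + 4p - 2q^2 + 21q is independent of I; its normal form modulo I is -4p + 4.

First compute the reduced Gröbner basis of I by Buchberger's algorithm.
f_1 = p^2 + 4pq - 8p + 4/3q + 5/3, LT = p^2.
f_2 = 7q - 7, LT = q.

The S-polynomials (S(f_1,f_2)) all reduce to 0 modulo the current basis, so we have a Gröbner basis.
Inter-reduce: drop elements whose leading term is divisible by another's, tail-reduce, and make monic.
Reduced Gröbner basis: {p^2 - 4p + 3, q - 1}.
Label its elements g_1 = p^2 - 4p + 3, g_2 = q - 1.

Reduce h = 7p^2q - 2p^2 - 28pq + 4p - 2q^2 + 21q modulo G:
  leading term p^2q: subtract (7q)·g_1 from 7p^2q - 2p^2 - 28pq + 4p - 2q^2 + 21q → -2p^2 + 4p - 2q^2
  leading term p^2: subtract (-2)·g_1 from -2p^2 + 4p - 2q^2 → -4p - 2q^2 + 6
  leading term p: no divisor's leading term divides it; move -4p to the remainder.
  leading term q^2: subtract (-2q)·g_2 from -2q^2 + 6 → -2q + 6
  leading term q: subtract (-2)·g_2 from -2q + 6 → 4
  leading term 1: no divisor's leading term divides it; move 4 to the remainder.
  normal form = -4p + 4.
The normal form is nonzero, so h ∉ I. Since h minus its normal form lies in I, I + (h) = I + (r) where r = -4p + 4; decide whether this ideal is the whole ring.
Run Buchberger on G together with r (pairs among the g_i already reduce to 0 since G is a Gröbner basis):
g_1 = p^2 - 4p + 3, LT = p^2.
g_2 = q - 1, LT = q.
r = -4p + 4, LT = p.

The S-polynomials (S(g_1,g_2), S(g_1,r), S(g_2,r)) all reduce to 0 modulo the current basis, so we have a Gröbner basis.
Inter-reduce: drop elements whose leading term is divisible by another's, tail-reduce, and make monic.
Reduced Gröbner basis: {p - 1, q - 1}.
The reduced Gröbner basis of I + (h) is {p - 1, q - 1} ≠ {1}, a proper ideal, so the enlarged system stays consistent: h is independent of I, with normal form -4p + 4.

The remainder on division by a Gröbner basis is unique — it is the normal form.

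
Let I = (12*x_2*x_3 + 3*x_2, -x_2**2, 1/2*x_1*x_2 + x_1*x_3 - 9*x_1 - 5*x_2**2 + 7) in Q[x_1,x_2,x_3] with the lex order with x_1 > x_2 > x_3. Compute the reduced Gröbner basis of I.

Buchberger's algorithm terminates because the ascending chain of leading-term ideals stabilizes.

f_1 = 12*x_2*x_3 + 3*x_2, LT = x_2*x_3.
f_2 = -x_2**2, LT = x_2**2.
f_3 = 1/2*x_1*x_2 + x_1*x_3 - 9*x_1 - 5*x_2**2 + 7, LT = x_1*x_2.

S(f_1,f_2): lcm = x_2**2*x_3. S = 1/4*x_2**2.
  leading term x_2**2: subtract (-1/4)·f_2 from 1/4*x_2**2 → 0
  remainder 0.

S(f_1,f_3): lcm = x_1*x_2*x_3. S = 1/4*x_1*x_2 - 2*x_1*x_3**2 + 18*x_1*x_3 + 10*x_2**2*x_3 - 14*x_3.
  leading term x_1*x_2: subtract (1/2)·f_3 from 1/4*x_1*x_2 - 2*x_1*x_3**2 + 18*x_1*x_3 + 10*x_2**2*x_3 - 14*x_3 → -2*x_1*x_3**2 + 35/2*x_1*x_3 + 9/2*x_1 + 10*x_2**2*x_3 + 5/2*x_2**2 - 14*x_3 - 7/2
  leading term x_1*x_3**2: no divisor's leading term divides it; move -2*x_1*x_3**2 to the remainder.
  leading term x_1*x_3: no divisor's leading term divides it; move 35/2*x_1*x_3 to the remainder.
  leading term x_1: no divisor's leading term divides it; move 9/2*x_1 to the remainder.
  leading term x_2**2*x_3: subtract (5/6*x_2)·f_1 from 10*x_2**2*x_3 + 5/2*x_2**2 - 14*x_3 - 7/2 → -14*x_3 - 7/2
  leading term x_3: no divisor's leading term divides it; move -14*x_3 to the remainder.
  leading term 1: no divisor's leading term divides it; move -7/2 to the remainder.
  remainder -2*x_1*x_3**2 + 35/2*x_1*x_3 + 9/2*x_1 - 14*x_3 - 7/2 ≠ 0; add g_4 = -2*x_1*x_3**2 + 35/2*x_1*x_3 + 9/2*x_1 - 14*x_3 - 7/2 to the basis.

S(f_2,f_3): lcm = x_1*x_2**2. S = -2*x_1*x_2*x_3 + 18*x_1*x_2 + 10*x_2**3 - 14*x_2.
  leading term x_1*x_2*x_3: subtract (-1/6*x_1)·f_1 from -2*x_1*x_2*x_3 + 18*x_1*x_2 + 10*x_2**3 - 14*x_2 → 37/2*x_1*x_2 + 10*x_2**3 - 14*x_2
  leading term x_1*x_2: subtract (37)·f_3 from 37/2*x_1*x_2 + 10*x_2**3 - 14*x_2 → -37*x_1*x_3 + 333*x_1 + 10*x_2**3 + 185*x_2**2 - 14*x_2 - 259
  leading term x_1*x_3: no divisor's leading term divides it; move -37*x_1*x_3 to the remainder.
  leading term x_1: no divisor's leading term divides it; move 333*x_1 to the remainder.
  leading term x_2**3: subtract (-10*x_2)·f_2 from 10*x_2**3 + 185*x_2**2 - 14*x_2 - 259 → 185*x_2**2 - 14*x_2 - 259
  leading term x_2**2: subtract (-185)·f_2 from 185*x_2**2 - 14*x_2 - 259 → -14*x_2 - 259
  leading term x_2: no divisor's leading term divides it; move -14*x_2 to the remainder.
  leading term 1: no divisor's leading term divides it; move -259 to the remainder.
  remainder -37*x_1*x_3 + 333*x_1 - 14*x_2 - 259 ≠ 0; add g_5 = -37*x_1*x_3 + 333*x_1 - 14*x_2 - 259 to the basis.

S(f_1,g_4): lcm = x_1*x_2*x_3**2. S = 9*x_1*x_2*x_3 + 9/4*x_1*x_2 - 7*x_2*x_3 - 7/4*x_2.
  leading term x_1*x_2*x_3: subtract (3/4*x_1)·f_1 from 9*x_1*x_2*x_3 + 9/4*x_1*x_2 - 7*x_2*x_3 - 7/4*x_2 → -7*x_2*x_3 - 7/4*x_2
  leading term x_2*x_3: subtract (-7/12)·f_1 from -7*x_2*x_3 - 7/4*x_2 → 0
  remainder 0.

S(f_2,g_4): leading monomials are coprime, so the S-polynomial reduces to 0 (Buchberger's first criterion).
S(f_3,g_4): lcm = x_1*x_2*x_3**2. S = 35/4*x_1*x_2*x_3 + 9/4*x_1*x_2 + 2*x_1*x_3**3 - 18*x_1*x_3**2 - 10*x_2**2*x_3**2 - 7*x_2*x_3 - 7/4*x_2 + 14*x_3**2.
  leading term x_1*x_2*x_3: subtract (35/48*x_1)·f_1 from 35/4*x_1*x_2*x_3 + 9/4*x_1*x_2 + 2*x_1*x_3**3 - 18*x_1*x_3**2 - 10*x_2**2*x_3**2 - 7*x_2*x_3 - 7/4*x_2 + 14*x_3**2 → 1/16*x_1*x_2 + 2*x_1*x_3**3 - 18*x_1*x_3**2 - 10*x_2**2*x_3**2 - 7*x_2*x_3 - 7/4*x_2 + 14*x_3**2
  leading term x_1*x_2: subtract (1/8)·f_3 from 1/16*x_1*x_2 + 2*x_1*x_3**3 - 18*x_1*x_3**2 - 10*x_2**2*x_3**2 - 7*x_2*x_3 - 7/4*x_2 + 14*x_3**2 → 2*x_1*x_3**3 - 18*x_1*x_3**2 - 1/8*x_1*x_3 + 9/8*x_1 - 10*x_2**2*x_3**2 + 5/8*x_2**2 - 7*x_2*x_3 - 7/4*x_2 + 14*x_3**2 - 7/8
  leading term x_1*x_3**3: subtract (-x_3)·g_4 from 2*x_1*x_3**3 - 18*x_1*x_3**2 - 1/8*x_1*x_3 + 9/8*x_1 - 10*x_2**2*x_3**2 + 5/8*x_2**2 - 7*x_2*x_3 - 7/4*x_2 + 14*x_3**2 - 7/8 → -1/2*x_1*x_3**2 + 35/8*x_1*x_3 + 9/8*x_1 - 10*x_2**2*x_3**2 + 5/8*x_2**2 - 7*x_2*x_3 - 7/4*x_2 - 7/2*x_3 - 7/8
  leading term x_1*x_3**2: subtract (1/4)·g_4 from -1/2*x_1*x_3**2 + 35/8*x_1*x_3 + 9/8*x_1 - 10*x_2**2*x_3**2 + 5/8*x_2**2 - 7*x_2*x_3 - 7/4*x_2 - 7/2*x_3 - 7/8 → -10*x_2**2*x_3**2 + 5/8*x_2**2 - 7*x_2*x_3 - 7/4*x_2
  leading term x_2**2*x_3**2: subtract (-5/6*x_2*x_3)·f_1 from -10*x_2**2*x_3**2 + 5/8*x_2**2 - 7*x_2*x_3 - 7/4*x_2 → 5/2*x_2**2*x_3 + 5/8*x_2**2 - 7*x_2*x_3 - 7/4*x_2
  leading term x_2**2*x_3: subtract (5/24*x_2)·f_1 from 5/2*x_2**2*x_3 + 5/8*x_2**2 - 7*x_2*x_3 - 7/4*x_2 → -7*x_2*x_3 - 7/4*x_2
  leading term x_2*x_3: subtract (-7/12)·f_1 from -7*x_2*x_3 - 7/4*x_2 → 0
  remainder 0.

S(f_1,g_5): lcm = x_1*x_2*x_3. S = 37/4*x_1*x_2 - 14/37*x_2**2 - 7*x_2.
  leading term x_1*x_2: subtract (37/2)·f_3 from 37/4*x_1*x_2 - 14/37*x_2**2 - 7*x_2 → -37/2*x_1*x_3 + 333/2*x_1 + 6817/74*x_2**2 - 7*x_2 - 259/2
  leading term x_1*x_3: subtract (1/2)·g_5 from -37/2*x_1*x_3 + 333/2*x_1 + 6817/74*x_2**2 - 7*x_2 - 259/2 → 6817/74*x_2**2
  leading term x_2**2: subtract (-6817/74)·f_2 from 6817/74*x_2**2 → 0
  remainder 0.

S(f_2,g_5): leading monomials are coprime, so the S-polynomial reduces to 0 (Buchberger's first criterion).
S(f_3,g_5): lcm = x_1*x_2*x_3. S = 9*x_1*x_2 + 2*x_1*x_3**2 - 18*x_1*x_3 - 10*x_2**2*x_3 - 14/37*x_2**2 - 7*x_2 + 14*x_3.
  leading term x_1*x_2: subtract (18)·f_3 from 9*x_1*x_2 + 2*x_1*x_3**2 - 18*x_1*x_3 - 10*x_2**2*x_3 - 14/37*x_2**2 - 7*x_2 + 14*x_3 → 2*x_1*x_3**2 - 36*x_1*x_3 + 162*x_1 - 10*x_2**2*x_3 + 3316/37*x_2**2 - 7*x_2 + 14*x_3 - 126
  leading term x_1*x_3**2: subtract (-1)·g_4 from 2*x_1*x_3**2 - 36*x_1*x_3 + 162*x_1 - 10*x_2**2*x_3 + 3316/37*x_2**2 - 7*x_2 + 14*x_3 - 126 → -37/2*x_1*x_3 + 333/2*x_1 - 10*x_2**2*x_3 + 3316/37*x_2**2 - 7*x_2 - 259/2
  leading term x_1*x_3: subtract (1/2)·g_5 from -37/2*x_1*x_3 + 333/2*x_1 - 10*x_2**2*x_3 + 3316/37*x_2**2 - 7*x_2 - 259/2 → -10*x_2**2*x_3 + 3316/37*x_2**2
  leading term x_2**2*x_3: subtract (-5/6*x_2)·f_1 from -10*x_2**2*x_3 + 3316/37*x_2**2 → 6817/74*x_2**2
  leading term x_2**2: subtract (-6817/74)·f_2 from 6817/74*x_2**2 → 0
  remainder 0.

S(g_4,g_5): lcm = x_1*x_3**2. S = 1/4*x_1*x_3 - 9/4*x_1 - 14/37*x_2*x_3 + 7/4.
  leading term x_1*x_3: subtract (-1/148)·g_5 from 1/4*x_1*x_3 - 9/4*x_1 - 14/37*x_2*x_3 + 7/4 → -14/37*x_2*x_3 - 7/74*x_2
  leading term x_2*x_3: subtract (-7/222)·f_1 from -14/37*x_2*x_3 - 7/74*x_2 → 0
  remainder 0.

Every S-polynomial of the final basis reduces to 0, so we have a Gröbner basis.
Inter-reduce: drop elements whose leading term is divisible by another's, tail-reduce, and make monic.

G = {x_1*x_2 - 28/37*x_2, x_1*x_3 - 9*x_1 + 14/37*x_2 + 7, x_2**2, x_2*x_3 + 1/4*x_2}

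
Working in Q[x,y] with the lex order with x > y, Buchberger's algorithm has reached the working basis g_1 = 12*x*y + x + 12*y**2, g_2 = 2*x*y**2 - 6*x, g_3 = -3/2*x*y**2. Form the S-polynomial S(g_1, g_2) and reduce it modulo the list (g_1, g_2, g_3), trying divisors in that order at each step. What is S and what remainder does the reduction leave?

lcm(LM(g_1), LM(g_2)) = x*y**2.
S = (lcm/LT(g_1))·g_1 − (lcm/LT(g_2))·g_2 = 1/12*x*y + 3*x + y**3.
Reduce S modulo (g_1, g_2, g_3) in that order:
  leading term x*y: subtract (1/144)·g_1 from 1/12*x*y + 3*x + y**3 → 431/144*x + y**3 - 1/12*y**2
  leading term x: no divisor's leading term divides it; move 431/144*x to the remainder.
  leading term y**3: no divisor's leading term divides it; move y**3 to the remainder.
  leading term y**2: no divisor's leading term divides it; move -1/12*y**2 to the remainder.
The remainder 431/144*x + y**3 - 1/12*y**2 is nonzero, so it would be added as the next basis element.

S(g_1, g_2) = 1/12*x*y + 3*x + y**3; remainder on division = 431/144*x + y**3 - 1/12*y**2.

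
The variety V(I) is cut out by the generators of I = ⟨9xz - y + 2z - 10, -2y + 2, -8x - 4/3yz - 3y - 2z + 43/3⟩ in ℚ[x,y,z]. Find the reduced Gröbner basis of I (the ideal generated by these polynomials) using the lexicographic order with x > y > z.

This is the nonlinear analogue of row-reducing a linear system.

f_1 = 9xz - y + 2z - 10, LT = xz.
f_2 = -2y + 2, LT = y.
f_3 = -8x - 4/3yz - 3y - 2z + 43/3, LT = x.

S(f_1,f_2): leading monomials are coprime, so the S-polynomial reduces to 0 (Buchberger's first criterion).
S(f_1,f_3): lcm = xz. S = -⅙yz² - ⅜yz - 1/9y - ¼z² + 145/72z - 10/9.
  leading term yz²: subtract (1/12z²)·f_2 from -⅙yz² - ⅜yz - 1/9y - ¼z² + 145/72z - 10/9 → -⅜yz - 1/9y - 5/12z² + 145/72z - 10/9
  leading term yz: subtract (3/16z)·f_2 from -⅜yz - 1/9y - 5/12z² + 145/72z - 10/9 → -1/9y - 5/12z² + 59/36z - 10/9
  leading term y: subtract (1/18)·f_2 from -1/9y - 5/12z² + 59/36z - 10/9 → -5/12z² + 59/36z - 11/9
  leading term z²: no divisor's leading term divides it; move -5/12z² to the remainder.
  leading term z: no divisor's leading term divides it; move 59/36z to the remainder.
  leading term 1: no divisor's leading term divides it; move -11/9 to the remainder.
  remainder -5/12z² + 59/36z - 11/9 ≠ 0; add g_4 = -5/12z² + 59/36z - 11/9 to the basis.

S(f_2,f_3): leading monomials are coprime, so the S-polynomial reduces to 0 (Buchberger's first criterion).
S(f_1,g_4): lcm = xz². S = 59/15xz - 44/15x - 1/9yz + 2/9z² - 10/9z.
  leading term xz: subtract (59/135)·f_1 from 59/15xz - 44/15x - 1/9yz + 2/9z² - 10/9z → -44/15x - 1/9yz + 59/135y + 2/9z² - 268/135z + 118/27
  leading term x: subtract (11/30)·f_3 from -44/15x - 1/9yz + 59/135y + 2/9z² - 268/135z + 118/27 → 17/45yz + 83/54y + 2/9z² - 169/135z - 239/270
  leading term yz: subtract (-17/90z)·f_2 from 17/45yz + 83/54y + 2/9z² - 169/135z - 239/270 → 83/54y + 2/9z² - 118/135z - 239/270
  leading term y: subtract (-83/108)·f_2 from 83/54y + 2/9z² - 118/135z - 239/270 → 2/9z² - 118/135z + 88/135
  leading term z²: subtract (-8/15)·g_4 from 2/9z² - 118/135z + 88/135 → 0
  remainder 0.

S(f_2,g_4): leading monomials are coprime, so the S-polynomial reduces to 0 (Buchberger's first criterion).
S(f_3,g_4): leading monomials are coprime, so the S-polynomial reduces to 0 (Buchberger's first criterion).
Every S-polynomial of the final basis reduces to 0, so we have a Gröbner basis.
Inter-reduce: drop elements whose leading term is divisible by another's, tail-reduce, and make monic.

G = {x + 5/12z - 17/12, y - 1, z² - 59/15z + 44/15}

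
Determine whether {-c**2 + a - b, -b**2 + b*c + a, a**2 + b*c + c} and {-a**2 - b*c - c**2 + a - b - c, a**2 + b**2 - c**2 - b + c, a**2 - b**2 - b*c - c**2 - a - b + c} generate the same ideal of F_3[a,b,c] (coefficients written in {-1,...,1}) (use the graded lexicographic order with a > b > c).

Two ideals are equal iff their reduced Gröbner bases coincide (the reduced basis is unique for a fixed ordering).
Buchberger on the first generating set:
f_1 = -c**2 + a - b, LT = c**2.
f_2 = -b**2 + b*c + a, LT = b**2.
f_3 = a**2 + b*c + c, LT = a**2.

The S-polynomials (S(f_1,f_2), S(f_1,f_3), S(f_2,f_3)) all reduce to 0 modulo the current basis, so we have a Gröbner basis.
Inter-reduce: drop elements whose leading term is divisible by another's, tail-reduce, and make monic.
Reduced Gröbner basis: {a**2 + b*c + c, b**2 - b*c - a, c**2 - a + b}.

Buchberger on the second generating set:
h_1 = -a**2 - b*c - c**2 + a - b - c, LT = a**2.
h_2 = a**2 + b**2 - c**2 - b + c, LT = a**2.
h_3 = a**2 - b**2 - b*c - c**2 - a - b + c, LT = a**2.

S(h_1,h_2): lcm = a**2. S = -b**2 + b*c - c**2 - a - b.
  reduce S modulo (h_1, h_2, h_3):
  remainder -b**2 + b*c - c**2 - a - b ≠ 0; add k_4 = -b**2 + b*c - c**2 - a - b to the basis.

S(h_1,h_3): lcm = a**2. S = b**2 - b*c - c**2 - b.
  reduce S modulo (h_1, h_2, h_3, k_4):
  remainder c**2 - a + b ≠ 0; add k_5 = c**2 - a + b to the basis.

The other S-polynomials (S(h_2,h_3), S(h_1,k_4), S(h_2,k_4), S(h_3,k_4), S(h_1,k_5), S(h_2,k_5), S(h_3,k_5), S(k_4,k_5)) all reduce to 0 modulo the current basis, so we have a Gröbner basis.
Inter-reduce: drop elements whose leading term is divisible by another's, tail-reduce, and make monic.
Reduced Gröbner basis: {a**2 + b*c + c, b**2 - b*c - a, c**2 - a + b}.

Same reduced basis, so the two generating sets span the same ideal.

Yes, the ideals are equal.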